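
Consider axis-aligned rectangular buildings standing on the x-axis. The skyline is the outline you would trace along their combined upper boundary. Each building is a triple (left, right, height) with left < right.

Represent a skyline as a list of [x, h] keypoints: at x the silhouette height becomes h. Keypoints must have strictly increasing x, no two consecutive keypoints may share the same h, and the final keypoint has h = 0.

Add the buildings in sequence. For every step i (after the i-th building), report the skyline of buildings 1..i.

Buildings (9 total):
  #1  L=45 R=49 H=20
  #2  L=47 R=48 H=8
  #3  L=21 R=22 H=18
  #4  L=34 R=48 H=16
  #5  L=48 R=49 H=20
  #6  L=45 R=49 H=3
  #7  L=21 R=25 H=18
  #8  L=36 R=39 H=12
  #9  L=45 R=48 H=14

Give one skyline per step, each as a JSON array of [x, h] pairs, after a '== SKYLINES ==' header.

== SKYLINES ==
[[45,20],[49,0]]
[[45,20],[49,0]]
[[21,18],[22,0],[45,20],[49,0]]
[[21,18],[22,0],[34,16],[45,20],[49,0]]
[[21,18],[22,0],[34,16],[45,20],[49,0]]
[[21,18],[22,0],[34,16],[45,20],[49,0]]
[[21,18],[25,0],[34,16],[45,20],[49,0]]
[[21,18],[25,0],[34,16],[45,20],[49,0]]
[[21,18],[25,0],[34,16],[45,20],[49,0]]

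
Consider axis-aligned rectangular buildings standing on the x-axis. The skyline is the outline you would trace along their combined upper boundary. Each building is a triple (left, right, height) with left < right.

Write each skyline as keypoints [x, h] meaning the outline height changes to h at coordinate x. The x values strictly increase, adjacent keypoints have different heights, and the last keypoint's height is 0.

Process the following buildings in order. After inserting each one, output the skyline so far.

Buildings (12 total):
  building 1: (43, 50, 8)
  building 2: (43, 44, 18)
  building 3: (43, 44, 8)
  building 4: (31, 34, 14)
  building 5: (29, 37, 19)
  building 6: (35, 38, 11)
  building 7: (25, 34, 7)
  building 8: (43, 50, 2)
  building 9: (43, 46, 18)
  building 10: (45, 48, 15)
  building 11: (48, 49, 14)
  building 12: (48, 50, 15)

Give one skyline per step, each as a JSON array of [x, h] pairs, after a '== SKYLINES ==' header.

== SKYLINES ==
[[43,8],[50,0]]
[[43,18],[44,8],[50,0]]
[[43,18],[44,8],[50,0]]
[[31,14],[34,0],[43,18],[44,8],[50,0]]
[[29,19],[37,0],[43,18],[44,8],[50,0]]
[[29,19],[37,11],[38,0],[43,18],[44,8],[50,0]]
[[25,7],[29,19],[37,11],[38,0],[43,18],[44,8],[50,0]]
[[25,7],[29,19],[37,11],[38,0],[43,18],[44,8],[50,0]]
[[25,7],[29,19],[37,11],[38,0],[43,18],[46,8],[50,0]]
[[25,7],[29,19],[37,11],[38,0],[43,18],[46,15],[48,8],[50,0]]
[[25,7],[29,19],[37,11],[38,0],[43,18],[46,15],[48,14],[49,8],[50,0]]
[[25,7],[29,19],[37,11],[38,0],[43,18],[46,15],[50,0]]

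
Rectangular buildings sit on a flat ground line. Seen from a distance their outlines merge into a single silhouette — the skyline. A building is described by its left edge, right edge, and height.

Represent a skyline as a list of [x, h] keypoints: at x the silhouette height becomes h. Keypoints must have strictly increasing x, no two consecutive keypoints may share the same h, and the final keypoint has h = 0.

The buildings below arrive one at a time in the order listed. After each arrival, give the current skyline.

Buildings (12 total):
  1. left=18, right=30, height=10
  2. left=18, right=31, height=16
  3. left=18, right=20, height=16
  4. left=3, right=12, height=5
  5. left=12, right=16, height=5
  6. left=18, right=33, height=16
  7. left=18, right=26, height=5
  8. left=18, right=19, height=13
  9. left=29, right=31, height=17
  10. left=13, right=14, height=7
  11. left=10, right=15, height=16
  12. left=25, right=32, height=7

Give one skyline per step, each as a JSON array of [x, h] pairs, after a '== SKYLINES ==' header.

== SKYLINES ==
[[18,10],[30,0]]
[[18,16],[31,0]]
[[18,16],[31,0]]
[[3,5],[12,0],[18,16],[31,0]]
[[3,5],[16,0],[18,16],[31,0]]
[[3,5],[16,0],[18,16],[33,0]]
[[3,5],[16,0],[18,16],[33,0]]
[[3,5],[16,0],[18,16],[33,0]]
[[3,5],[16,0],[18,16],[29,17],[31,16],[33,0]]
[[3,5],[13,7],[14,5],[16,0],[18,16],[29,17],[31,16],[33,0]]
[[3,5],[10,16],[15,5],[16,0],[18,16],[29,17],[31,16],[33,0]]
[[3,5],[10,16],[15,5],[16,0],[18,16],[29,17],[31,16],[33,0]]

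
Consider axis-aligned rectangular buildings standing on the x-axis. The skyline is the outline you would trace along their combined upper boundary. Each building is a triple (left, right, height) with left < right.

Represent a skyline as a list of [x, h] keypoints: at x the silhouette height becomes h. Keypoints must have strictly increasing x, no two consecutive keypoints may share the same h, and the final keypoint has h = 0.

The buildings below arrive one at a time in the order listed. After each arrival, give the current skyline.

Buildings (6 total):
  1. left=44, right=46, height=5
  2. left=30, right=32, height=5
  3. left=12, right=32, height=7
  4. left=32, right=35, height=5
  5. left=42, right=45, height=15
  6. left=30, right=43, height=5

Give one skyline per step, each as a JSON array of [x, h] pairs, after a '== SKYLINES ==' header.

== SKYLINES ==
[[44,5],[46,0]]
[[30,5],[32,0],[44,5],[46,0]]
[[12,7],[32,0],[44,5],[46,0]]
[[12,7],[32,5],[35,0],[44,5],[46,0]]
[[12,7],[32,5],[35,0],[42,15],[45,5],[46,0]]
[[12,7],[32,5],[42,15],[45,5],[46,0]]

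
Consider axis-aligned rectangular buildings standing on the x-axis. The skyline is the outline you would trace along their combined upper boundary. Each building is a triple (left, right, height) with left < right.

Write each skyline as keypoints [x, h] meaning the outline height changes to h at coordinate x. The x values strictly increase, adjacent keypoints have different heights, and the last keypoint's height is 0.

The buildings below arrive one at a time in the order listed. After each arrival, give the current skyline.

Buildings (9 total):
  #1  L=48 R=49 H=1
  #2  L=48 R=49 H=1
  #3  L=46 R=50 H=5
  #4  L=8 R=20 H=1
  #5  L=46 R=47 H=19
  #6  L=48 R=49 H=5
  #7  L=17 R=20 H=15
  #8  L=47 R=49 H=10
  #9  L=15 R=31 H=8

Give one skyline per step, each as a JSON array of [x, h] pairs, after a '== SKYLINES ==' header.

== SKYLINES ==
[[48,1],[49,0]]
[[48,1],[49,0]]
[[46,5],[50,0]]
[[8,1],[20,0],[46,5],[50,0]]
[[8,1],[20,0],[46,19],[47,5],[50,0]]
[[8,1],[20,0],[46,19],[47,5],[50,0]]
[[8,1],[17,15],[20,0],[46,19],[47,5],[50,0]]
[[8,1],[17,15],[20,0],[46,19],[47,10],[49,5],[50,0]]
[[8,1],[15,8],[17,15],[20,8],[31,0],[46,19],[47,10],[49,5],[50,0]]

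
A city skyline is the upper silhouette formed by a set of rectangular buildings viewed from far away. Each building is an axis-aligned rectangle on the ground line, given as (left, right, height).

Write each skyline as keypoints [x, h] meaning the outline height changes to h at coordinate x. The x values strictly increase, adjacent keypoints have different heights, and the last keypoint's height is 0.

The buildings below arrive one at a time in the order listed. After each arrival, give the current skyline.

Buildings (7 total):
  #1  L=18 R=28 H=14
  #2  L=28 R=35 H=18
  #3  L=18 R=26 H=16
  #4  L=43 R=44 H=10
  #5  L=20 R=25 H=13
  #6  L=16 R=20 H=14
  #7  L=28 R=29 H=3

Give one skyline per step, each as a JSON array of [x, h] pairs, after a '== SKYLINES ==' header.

== SKYLINES ==
[[18,14],[28,0]]
[[18,14],[28,18],[35,0]]
[[18,16],[26,14],[28,18],[35,0]]
[[18,16],[26,14],[28,18],[35,0],[43,10],[44,0]]
[[18,16],[26,14],[28,18],[35,0],[43,10],[44,0]]
[[16,14],[18,16],[26,14],[28,18],[35,0],[43,10],[44,0]]
[[16,14],[18,16],[26,14],[28,18],[35,0],[43,10],[44,0]]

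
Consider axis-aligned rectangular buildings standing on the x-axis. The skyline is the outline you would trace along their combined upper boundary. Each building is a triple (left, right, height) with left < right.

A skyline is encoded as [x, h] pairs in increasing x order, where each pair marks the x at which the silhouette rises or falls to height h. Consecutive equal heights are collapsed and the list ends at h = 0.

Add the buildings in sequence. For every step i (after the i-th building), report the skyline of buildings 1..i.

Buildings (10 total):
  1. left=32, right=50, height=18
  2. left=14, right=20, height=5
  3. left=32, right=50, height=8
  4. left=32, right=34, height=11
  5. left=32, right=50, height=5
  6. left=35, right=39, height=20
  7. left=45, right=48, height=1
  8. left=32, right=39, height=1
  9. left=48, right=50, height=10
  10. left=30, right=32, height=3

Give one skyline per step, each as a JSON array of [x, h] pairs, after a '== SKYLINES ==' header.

== SKYLINES ==
[[32,18],[50,0]]
[[14,5],[20,0],[32,18],[50,0]]
[[14,5],[20,0],[32,18],[50,0]]
[[14,5],[20,0],[32,18],[50,0]]
[[14,5],[20,0],[32,18],[50,0]]
[[14,5],[20,0],[32,18],[35,20],[39,18],[50,0]]
[[14,5],[20,0],[32,18],[35,20],[39,18],[50,0]]
[[14,5],[20,0],[32,18],[35,20],[39,18],[50,0]]
[[14,5],[20,0],[32,18],[35,20],[39,18],[50,0]]
[[14,5],[20,0],[30,3],[32,18],[35,20],[39,18],[50,0]]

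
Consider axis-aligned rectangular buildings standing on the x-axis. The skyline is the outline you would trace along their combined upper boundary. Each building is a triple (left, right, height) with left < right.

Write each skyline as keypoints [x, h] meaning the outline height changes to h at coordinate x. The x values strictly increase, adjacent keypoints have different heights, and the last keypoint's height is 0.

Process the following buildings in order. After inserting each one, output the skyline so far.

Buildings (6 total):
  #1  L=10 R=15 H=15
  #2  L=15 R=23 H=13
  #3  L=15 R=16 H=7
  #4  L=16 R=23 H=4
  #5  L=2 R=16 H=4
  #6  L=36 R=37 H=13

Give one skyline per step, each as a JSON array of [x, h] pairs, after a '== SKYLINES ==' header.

== SKYLINES ==
[[10,15],[15,0]]
[[10,15],[15,13],[23,0]]
[[10,15],[15,13],[23,0]]
[[10,15],[15,13],[23,0]]
[[2,4],[10,15],[15,13],[23,0]]
[[2,4],[10,15],[15,13],[23,0],[36,13],[37,0]]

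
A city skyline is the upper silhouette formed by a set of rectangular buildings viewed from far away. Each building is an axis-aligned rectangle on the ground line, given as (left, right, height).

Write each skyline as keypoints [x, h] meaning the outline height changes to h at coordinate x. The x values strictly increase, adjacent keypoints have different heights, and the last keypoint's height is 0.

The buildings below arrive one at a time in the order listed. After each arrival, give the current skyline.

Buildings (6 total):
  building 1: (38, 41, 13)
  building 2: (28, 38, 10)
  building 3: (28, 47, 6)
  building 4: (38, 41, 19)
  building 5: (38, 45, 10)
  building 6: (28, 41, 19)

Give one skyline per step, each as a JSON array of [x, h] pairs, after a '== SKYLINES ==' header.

== SKYLINES ==
[[38,13],[41,0]]
[[28,10],[38,13],[41,0]]
[[28,10],[38,13],[41,6],[47,0]]
[[28,10],[38,19],[41,6],[47,0]]
[[28,10],[38,19],[41,10],[45,6],[47,0]]
[[28,19],[41,10],[45,6],[47,0]]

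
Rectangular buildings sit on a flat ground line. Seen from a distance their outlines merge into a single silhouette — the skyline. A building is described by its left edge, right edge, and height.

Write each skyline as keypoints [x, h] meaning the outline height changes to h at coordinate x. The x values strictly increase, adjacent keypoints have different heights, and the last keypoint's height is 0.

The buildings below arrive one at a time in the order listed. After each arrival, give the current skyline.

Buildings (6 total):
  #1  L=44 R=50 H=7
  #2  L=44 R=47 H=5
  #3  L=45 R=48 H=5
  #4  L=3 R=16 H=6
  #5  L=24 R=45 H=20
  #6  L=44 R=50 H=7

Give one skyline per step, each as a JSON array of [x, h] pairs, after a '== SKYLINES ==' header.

== SKYLINES ==
[[44,7],[50,0]]
[[44,7],[50,0]]
[[44,7],[50,0]]
[[3,6],[16,0],[44,7],[50,0]]
[[3,6],[16,0],[24,20],[45,7],[50,0]]
[[3,6],[16,0],[24,20],[45,7],[50,0]]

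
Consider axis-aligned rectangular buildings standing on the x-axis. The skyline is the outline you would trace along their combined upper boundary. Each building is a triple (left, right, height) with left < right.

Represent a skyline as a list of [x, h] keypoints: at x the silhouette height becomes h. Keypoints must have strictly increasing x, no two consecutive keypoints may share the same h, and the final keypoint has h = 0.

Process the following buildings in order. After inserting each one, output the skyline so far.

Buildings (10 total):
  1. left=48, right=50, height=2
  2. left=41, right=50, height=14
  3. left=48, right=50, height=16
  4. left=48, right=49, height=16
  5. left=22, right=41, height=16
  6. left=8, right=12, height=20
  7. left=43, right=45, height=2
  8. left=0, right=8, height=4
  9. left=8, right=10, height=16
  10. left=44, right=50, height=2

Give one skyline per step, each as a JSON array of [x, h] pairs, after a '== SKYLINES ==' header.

== SKYLINES ==
[[48,2],[50,0]]
[[41,14],[50,0]]
[[41,14],[48,16],[50,0]]
[[41,14],[48,16],[50,0]]
[[22,16],[41,14],[48,16],[50,0]]
[[8,20],[12,0],[22,16],[41,14],[48,16],[50,0]]
[[8,20],[12,0],[22,16],[41,14],[48,16],[50,0]]
[[0,4],[8,20],[12,0],[22,16],[41,14],[48,16],[50,0]]
[[0,4],[8,20],[12,0],[22,16],[41,14],[48,16],[50,0]]
[[0,4],[8,20],[12,0],[22,16],[41,14],[48,16],[50,0]]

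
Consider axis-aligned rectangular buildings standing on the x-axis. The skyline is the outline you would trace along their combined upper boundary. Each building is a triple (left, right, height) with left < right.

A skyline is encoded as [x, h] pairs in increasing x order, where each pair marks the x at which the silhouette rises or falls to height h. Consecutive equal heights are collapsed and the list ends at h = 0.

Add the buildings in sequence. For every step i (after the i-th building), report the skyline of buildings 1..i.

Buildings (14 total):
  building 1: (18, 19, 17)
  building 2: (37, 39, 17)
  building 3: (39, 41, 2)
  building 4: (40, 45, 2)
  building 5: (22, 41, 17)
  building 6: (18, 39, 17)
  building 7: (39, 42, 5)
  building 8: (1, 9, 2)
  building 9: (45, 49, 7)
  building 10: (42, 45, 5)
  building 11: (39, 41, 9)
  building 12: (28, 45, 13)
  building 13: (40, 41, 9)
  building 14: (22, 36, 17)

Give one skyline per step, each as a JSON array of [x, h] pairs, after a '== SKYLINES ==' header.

== SKYLINES ==
[[18,17],[19,0]]
[[18,17],[19,0],[37,17],[39,0]]
[[18,17],[19,0],[37,17],[39,2],[41,0]]
[[18,17],[19,0],[37,17],[39,2],[45,0]]
[[18,17],[19,0],[22,17],[41,2],[45,0]]
[[18,17],[41,2],[45,0]]
[[18,17],[41,5],[42,2],[45,0]]
[[1,2],[9,0],[18,17],[41,5],[42,2],[45,0]]
[[1,2],[9,0],[18,17],[41,5],[42,2],[45,7],[49,0]]
[[1,2],[9,0],[18,17],[41,5],[45,7],[49,0]]
[[1,2],[9,0],[18,17],[41,5],[45,7],[49,0]]
[[1,2],[9,0],[18,17],[41,13],[45,7],[49,0]]
[[1,2],[9,0],[18,17],[41,13],[45,7],[49,0]]
[[1,2],[9,0],[18,17],[41,13],[45,7],[49,0]]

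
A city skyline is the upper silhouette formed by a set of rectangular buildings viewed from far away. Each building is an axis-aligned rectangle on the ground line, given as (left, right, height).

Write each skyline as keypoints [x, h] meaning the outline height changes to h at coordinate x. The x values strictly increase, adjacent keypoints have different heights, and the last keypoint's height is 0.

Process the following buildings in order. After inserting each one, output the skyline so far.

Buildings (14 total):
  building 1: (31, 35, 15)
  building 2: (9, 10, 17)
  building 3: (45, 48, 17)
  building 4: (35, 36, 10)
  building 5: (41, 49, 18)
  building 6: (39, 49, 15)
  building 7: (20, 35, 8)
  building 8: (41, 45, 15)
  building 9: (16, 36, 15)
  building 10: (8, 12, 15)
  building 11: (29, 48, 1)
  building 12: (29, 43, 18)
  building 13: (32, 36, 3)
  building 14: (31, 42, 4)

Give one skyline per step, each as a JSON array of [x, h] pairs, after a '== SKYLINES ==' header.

== SKYLINES ==
[[31,15],[35,0]]
[[9,17],[10,0],[31,15],[35,0]]
[[9,17],[10,0],[31,15],[35,0],[45,17],[48,0]]
[[9,17],[10,0],[31,15],[35,10],[36,0],[45,17],[48,0]]
[[9,17],[10,0],[31,15],[35,10],[36,0],[41,18],[49,0]]
[[9,17],[10,0],[31,15],[35,10],[36,0],[39,15],[41,18],[49,0]]
[[9,17],[10,0],[20,8],[31,15],[35,10],[36,0],[39,15],[41,18],[49,0]]
[[9,17],[10,0],[20,8],[31,15],[35,10],[36,0],[39,15],[41,18],[49,0]]
[[9,17],[10,0],[16,15],[36,0],[39,15],[41,18],[49,0]]
[[8,15],[9,17],[10,15],[12,0],[16,15],[36,0],[39,15],[41,18],[49,0]]
[[8,15],[9,17],[10,15],[12,0],[16,15],[36,1],[39,15],[41,18],[49,0]]
[[8,15],[9,17],[10,15],[12,0],[16,15],[29,18],[49,0]]
[[8,15],[9,17],[10,15],[12,0],[16,15],[29,18],[49,0]]
[[8,15],[9,17],[10,15],[12,0],[16,15],[29,18],[49,0]]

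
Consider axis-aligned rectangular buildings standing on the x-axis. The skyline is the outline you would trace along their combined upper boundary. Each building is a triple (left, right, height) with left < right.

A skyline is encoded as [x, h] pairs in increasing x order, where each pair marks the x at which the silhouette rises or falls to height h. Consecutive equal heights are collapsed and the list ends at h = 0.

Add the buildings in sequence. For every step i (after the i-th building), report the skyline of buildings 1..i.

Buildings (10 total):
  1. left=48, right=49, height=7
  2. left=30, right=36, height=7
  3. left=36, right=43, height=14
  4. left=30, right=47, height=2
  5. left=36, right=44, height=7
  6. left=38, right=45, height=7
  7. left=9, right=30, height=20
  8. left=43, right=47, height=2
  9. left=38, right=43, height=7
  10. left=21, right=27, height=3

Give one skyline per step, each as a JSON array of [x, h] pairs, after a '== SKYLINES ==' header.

== SKYLINES ==
[[48,7],[49,0]]
[[30,7],[36,0],[48,7],[49,0]]
[[30,7],[36,14],[43,0],[48,7],[49,0]]
[[30,7],[36,14],[43,2],[47,0],[48,7],[49,0]]
[[30,7],[36,14],[43,7],[44,2],[47,0],[48,7],[49,0]]
[[30,7],[36,14],[43,7],[45,2],[47,0],[48,7],[49,0]]
[[9,20],[30,7],[36,14],[43,7],[45,2],[47,0],[48,7],[49,0]]
[[9,20],[30,7],[36,14],[43,7],[45,2],[47,0],[48,7],[49,0]]
[[9,20],[30,7],[36,14],[43,7],[45,2],[47,0],[48,7],[49,0]]
[[9,20],[30,7],[36,14],[43,7],[45,2],[47,0],[48,7],[49,0]]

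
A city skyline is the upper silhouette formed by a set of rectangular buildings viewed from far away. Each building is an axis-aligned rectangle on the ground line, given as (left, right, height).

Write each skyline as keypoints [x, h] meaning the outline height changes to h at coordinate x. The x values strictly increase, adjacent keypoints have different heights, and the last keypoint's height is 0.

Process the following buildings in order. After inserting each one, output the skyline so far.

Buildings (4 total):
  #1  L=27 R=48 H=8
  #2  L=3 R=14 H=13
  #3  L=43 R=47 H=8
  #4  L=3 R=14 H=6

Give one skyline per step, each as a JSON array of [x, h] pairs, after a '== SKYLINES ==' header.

== SKYLINES ==
[[27,8],[48,0]]
[[3,13],[14,0],[27,8],[48,0]]
[[3,13],[14,0],[27,8],[48,0]]
[[3,13],[14,0],[27,8],[48,0]]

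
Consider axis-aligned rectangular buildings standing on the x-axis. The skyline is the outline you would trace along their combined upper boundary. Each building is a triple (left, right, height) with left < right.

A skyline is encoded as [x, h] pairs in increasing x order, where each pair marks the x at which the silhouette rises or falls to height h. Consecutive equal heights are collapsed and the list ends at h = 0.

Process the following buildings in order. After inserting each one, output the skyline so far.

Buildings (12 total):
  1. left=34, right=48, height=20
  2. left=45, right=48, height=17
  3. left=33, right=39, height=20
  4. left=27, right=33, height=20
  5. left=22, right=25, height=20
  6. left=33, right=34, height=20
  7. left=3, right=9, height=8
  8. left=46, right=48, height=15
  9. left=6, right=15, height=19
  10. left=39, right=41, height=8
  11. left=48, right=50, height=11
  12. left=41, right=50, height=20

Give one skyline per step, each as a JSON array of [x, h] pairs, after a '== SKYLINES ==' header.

== SKYLINES ==
[[34,20],[48,0]]
[[34,20],[48,0]]
[[33,20],[48,0]]
[[27,20],[48,0]]
[[22,20],[25,0],[27,20],[48,0]]
[[22,20],[25,0],[27,20],[48,0]]
[[3,8],[9,0],[22,20],[25,0],[27,20],[48,0]]
[[3,8],[9,0],[22,20],[25,0],[27,20],[48,0]]
[[3,8],[6,19],[15,0],[22,20],[25,0],[27,20],[48,0]]
[[3,8],[6,19],[15,0],[22,20],[25,0],[27,20],[48,0]]
[[3,8],[6,19],[15,0],[22,20],[25,0],[27,20],[48,11],[50,0]]
[[3,8],[6,19],[15,0],[22,20],[25,0],[27,20],[50,0]]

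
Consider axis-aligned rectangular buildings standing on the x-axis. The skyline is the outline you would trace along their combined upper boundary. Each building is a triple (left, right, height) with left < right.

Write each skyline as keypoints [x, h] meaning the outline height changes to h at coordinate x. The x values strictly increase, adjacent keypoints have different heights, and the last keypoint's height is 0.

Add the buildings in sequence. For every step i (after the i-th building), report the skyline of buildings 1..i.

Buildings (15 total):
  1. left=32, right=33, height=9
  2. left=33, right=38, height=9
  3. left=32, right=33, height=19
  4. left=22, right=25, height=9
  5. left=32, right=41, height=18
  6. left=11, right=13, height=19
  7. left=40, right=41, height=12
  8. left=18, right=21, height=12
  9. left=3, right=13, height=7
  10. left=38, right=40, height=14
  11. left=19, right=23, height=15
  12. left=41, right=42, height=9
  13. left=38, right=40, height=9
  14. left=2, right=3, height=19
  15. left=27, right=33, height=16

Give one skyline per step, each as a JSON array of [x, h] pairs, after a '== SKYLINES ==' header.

== SKYLINES ==
[[32,9],[33,0]]
[[32,9],[38,0]]
[[32,19],[33,9],[38,0]]
[[22,9],[25,0],[32,19],[33,9],[38,0]]
[[22,9],[25,0],[32,19],[33,18],[41,0]]
[[11,19],[13,0],[22,9],[25,0],[32,19],[33,18],[41,0]]
[[11,19],[13,0],[22,9],[25,0],[32,19],[33,18],[41,0]]
[[11,19],[13,0],[18,12],[21,0],[22,9],[25,0],[32,19],[33,18],[41,0]]
[[3,7],[11,19],[13,0],[18,12],[21,0],[22,9],[25,0],[32,19],[33,18],[41,0]]
[[3,7],[11,19],[13,0],[18,12],[21,0],[22,9],[25,0],[32,19],[33,18],[41,0]]
[[3,7],[11,19],[13,0],[18,12],[19,15],[23,9],[25,0],[32,19],[33,18],[41,0]]
[[3,7],[11,19],[13,0],[18,12],[19,15],[23,9],[25,0],[32,19],[33,18],[41,9],[42,0]]
[[3,7],[11,19],[13,0],[18,12],[19,15],[23,9],[25,0],[32,19],[33,18],[41,9],[42,0]]
[[2,19],[3,7],[11,19],[13,0],[18,12],[19,15],[23,9],[25,0],[32,19],[33,18],[41,9],[42,0]]
[[2,19],[3,7],[11,19],[13,0],[18,12],[19,15],[23,9],[25,0],[27,16],[32,19],[33,18],[41,9],[42,0]]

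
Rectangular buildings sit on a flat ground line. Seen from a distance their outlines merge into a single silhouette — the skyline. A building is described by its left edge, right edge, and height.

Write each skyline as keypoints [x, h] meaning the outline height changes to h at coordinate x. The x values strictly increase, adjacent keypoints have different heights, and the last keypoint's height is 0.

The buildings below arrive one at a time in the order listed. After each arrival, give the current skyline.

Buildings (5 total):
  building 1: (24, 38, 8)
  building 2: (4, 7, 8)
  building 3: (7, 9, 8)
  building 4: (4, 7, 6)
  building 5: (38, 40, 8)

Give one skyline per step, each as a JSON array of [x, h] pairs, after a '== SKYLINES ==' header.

== SKYLINES ==
[[24,8],[38,0]]
[[4,8],[7,0],[24,8],[38,0]]
[[4,8],[9,0],[24,8],[38,0]]
[[4,8],[9,0],[24,8],[38,0]]
[[4,8],[9,0],[24,8],[40,0]]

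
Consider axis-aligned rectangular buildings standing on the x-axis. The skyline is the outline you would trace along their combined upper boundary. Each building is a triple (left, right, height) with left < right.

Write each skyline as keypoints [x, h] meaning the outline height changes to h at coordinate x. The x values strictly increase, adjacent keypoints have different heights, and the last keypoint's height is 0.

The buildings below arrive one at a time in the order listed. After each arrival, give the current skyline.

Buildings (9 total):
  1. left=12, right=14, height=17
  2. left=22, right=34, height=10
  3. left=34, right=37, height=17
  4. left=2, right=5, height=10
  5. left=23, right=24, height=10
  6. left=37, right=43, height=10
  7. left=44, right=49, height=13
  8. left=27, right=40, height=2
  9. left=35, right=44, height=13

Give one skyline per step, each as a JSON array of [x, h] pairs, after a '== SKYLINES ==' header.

== SKYLINES ==
[[12,17],[14,0]]
[[12,17],[14,0],[22,10],[34,0]]
[[12,17],[14,0],[22,10],[34,17],[37,0]]
[[2,10],[5,0],[12,17],[14,0],[22,10],[34,17],[37,0]]
[[2,10],[5,0],[12,17],[14,0],[22,10],[34,17],[37,0]]
[[2,10],[5,0],[12,17],[14,0],[22,10],[34,17],[37,10],[43,0]]
[[2,10],[5,0],[12,17],[14,0],[22,10],[34,17],[37,10],[43,0],[44,13],[49,0]]
[[2,10],[5,0],[12,17],[14,0],[22,10],[34,17],[37,10],[43,0],[44,13],[49,0]]
[[2,10],[5,0],[12,17],[14,0],[22,10],[34,17],[37,13],[49,0]]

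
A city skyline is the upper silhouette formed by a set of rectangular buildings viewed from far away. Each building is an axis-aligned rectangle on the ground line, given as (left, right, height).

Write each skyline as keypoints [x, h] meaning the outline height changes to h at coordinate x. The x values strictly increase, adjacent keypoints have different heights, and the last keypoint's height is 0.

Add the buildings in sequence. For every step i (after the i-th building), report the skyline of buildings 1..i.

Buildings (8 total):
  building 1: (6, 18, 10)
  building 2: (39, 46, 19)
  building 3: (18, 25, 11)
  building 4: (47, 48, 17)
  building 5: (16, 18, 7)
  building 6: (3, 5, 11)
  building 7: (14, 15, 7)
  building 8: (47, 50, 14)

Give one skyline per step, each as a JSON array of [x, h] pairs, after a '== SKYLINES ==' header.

== SKYLINES ==
[[6,10],[18,0]]
[[6,10],[18,0],[39,19],[46,0]]
[[6,10],[18,11],[25,0],[39,19],[46,0]]
[[6,10],[18,11],[25,0],[39,19],[46,0],[47,17],[48,0]]
[[6,10],[18,11],[25,0],[39,19],[46,0],[47,17],[48,0]]
[[3,11],[5,0],[6,10],[18,11],[25,0],[39,19],[46,0],[47,17],[48,0]]
[[3,11],[5,0],[6,10],[18,11],[25,0],[39,19],[46,0],[47,17],[48,0]]
[[3,11],[5,0],[6,10],[18,11],[25,0],[39,19],[46,0],[47,17],[48,14],[50,0]]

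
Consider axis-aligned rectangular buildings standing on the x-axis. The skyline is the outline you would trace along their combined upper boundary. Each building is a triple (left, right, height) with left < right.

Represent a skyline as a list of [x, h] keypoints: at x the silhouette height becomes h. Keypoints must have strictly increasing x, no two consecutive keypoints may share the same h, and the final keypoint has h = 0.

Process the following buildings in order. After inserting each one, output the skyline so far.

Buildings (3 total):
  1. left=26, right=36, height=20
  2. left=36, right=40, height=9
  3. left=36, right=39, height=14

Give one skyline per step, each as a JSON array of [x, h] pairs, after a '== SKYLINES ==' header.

== SKYLINES ==
[[26,20],[36,0]]
[[26,20],[36,9],[40,0]]
[[26,20],[36,14],[39,9],[40,0]]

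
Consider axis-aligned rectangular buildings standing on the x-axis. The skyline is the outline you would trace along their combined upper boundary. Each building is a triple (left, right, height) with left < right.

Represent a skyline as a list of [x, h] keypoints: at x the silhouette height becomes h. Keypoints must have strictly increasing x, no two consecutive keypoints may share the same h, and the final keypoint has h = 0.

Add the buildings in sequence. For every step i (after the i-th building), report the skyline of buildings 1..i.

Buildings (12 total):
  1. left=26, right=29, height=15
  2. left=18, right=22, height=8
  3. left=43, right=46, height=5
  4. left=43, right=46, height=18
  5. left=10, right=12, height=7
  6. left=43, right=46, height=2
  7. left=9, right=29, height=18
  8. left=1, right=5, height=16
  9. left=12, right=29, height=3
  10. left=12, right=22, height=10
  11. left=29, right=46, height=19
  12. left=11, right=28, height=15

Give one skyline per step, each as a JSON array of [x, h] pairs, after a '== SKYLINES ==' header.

== SKYLINES ==
[[26,15],[29,0]]
[[18,8],[22,0],[26,15],[29,0]]
[[18,8],[22,0],[26,15],[29,0],[43,5],[46,0]]
[[18,8],[22,0],[26,15],[29,0],[43,18],[46,0]]
[[10,7],[12,0],[18,8],[22,0],[26,15],[29,0],[43,18],[46,0]]
[[10,7],[12,0],[18,8],[22,0],[26,15],[29,0],[43,18],[46,0]]
[[9,18],[29,0],[43,18],[46,0]]
[[1,16],[5,0],[9,18],[29,0],[43,18],[46,0]]
[[1,16],[5,0],[9,18],[29,0],[43,18],[46,0]]
[[1,16],[5,0],[9,18],[29,0],[43,18],[46,0]]
[[1,16],[5,0],[9,18],[29,19],[46,0]]
[[1,16],[5,0],[9,18],[29,19],[46,0]]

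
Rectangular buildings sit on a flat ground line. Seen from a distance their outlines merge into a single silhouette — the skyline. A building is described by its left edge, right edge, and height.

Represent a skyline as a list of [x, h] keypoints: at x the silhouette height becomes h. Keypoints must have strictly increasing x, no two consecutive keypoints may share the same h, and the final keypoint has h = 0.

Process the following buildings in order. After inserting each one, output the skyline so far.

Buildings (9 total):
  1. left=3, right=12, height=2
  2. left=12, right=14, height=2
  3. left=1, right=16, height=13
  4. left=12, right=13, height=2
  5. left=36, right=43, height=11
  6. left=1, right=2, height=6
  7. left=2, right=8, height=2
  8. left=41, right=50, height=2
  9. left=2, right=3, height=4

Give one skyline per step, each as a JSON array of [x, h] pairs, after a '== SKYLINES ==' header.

== SKYLINES ==
[[3,2],[12,0]]
[[3,2],[14,0]]
[[1,13],[16,0]]
[[1,13],[16,0]]
[[1,13],[16,0],[36,11],[43,0]]
[[1,13],[16,0],[36,11],[43,0]]
[[1,13],[16,0],[36,11],[43,0]]
[[1,13],[16,0],[36,11],[43,2],[50,0]]
[[1,13],[16,0],[36,11],[43,2],[50,0]]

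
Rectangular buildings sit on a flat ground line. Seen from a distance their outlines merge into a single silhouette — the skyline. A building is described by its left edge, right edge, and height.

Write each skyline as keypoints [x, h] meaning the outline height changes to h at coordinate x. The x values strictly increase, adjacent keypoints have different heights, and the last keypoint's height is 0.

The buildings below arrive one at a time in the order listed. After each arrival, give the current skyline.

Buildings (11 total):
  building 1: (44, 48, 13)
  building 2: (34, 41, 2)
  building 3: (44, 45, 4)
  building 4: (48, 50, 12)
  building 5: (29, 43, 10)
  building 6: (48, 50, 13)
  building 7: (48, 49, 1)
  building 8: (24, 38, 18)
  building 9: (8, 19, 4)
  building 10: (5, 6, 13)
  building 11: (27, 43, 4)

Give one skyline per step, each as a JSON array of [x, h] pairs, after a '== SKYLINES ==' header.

== SKYLINES ==
[[44,13],[48,0]]
[[34,2],[41,0],[44,13],[48,0]]
[[34,2],[41,0],[44,13],[48,0]]
[[34,2],[41,0],[44,13],[48,12],[50,0]]
[[29,10],[43,0],[44,13],[48,12],[50,0]]
[[29,10],[43,0],[44,13],[50,0]]
[[29,10],[43,0],[44,13],[50,0]]
[[24,18],[38,10],[43,0],[44,13],[50,0]]
[[8,4],[19,0],[24,18],[38,10],[43,0],[44,13],[50,0]]
[[5,13],[6,0],[8,4],[19,0],[24,18],[38,10],[43,0],[44,13],[50,0]]
[[5,13],[6,0],[8,4],[19,0],[24,18],[38,10],[43,0],[44,13],[50,0]]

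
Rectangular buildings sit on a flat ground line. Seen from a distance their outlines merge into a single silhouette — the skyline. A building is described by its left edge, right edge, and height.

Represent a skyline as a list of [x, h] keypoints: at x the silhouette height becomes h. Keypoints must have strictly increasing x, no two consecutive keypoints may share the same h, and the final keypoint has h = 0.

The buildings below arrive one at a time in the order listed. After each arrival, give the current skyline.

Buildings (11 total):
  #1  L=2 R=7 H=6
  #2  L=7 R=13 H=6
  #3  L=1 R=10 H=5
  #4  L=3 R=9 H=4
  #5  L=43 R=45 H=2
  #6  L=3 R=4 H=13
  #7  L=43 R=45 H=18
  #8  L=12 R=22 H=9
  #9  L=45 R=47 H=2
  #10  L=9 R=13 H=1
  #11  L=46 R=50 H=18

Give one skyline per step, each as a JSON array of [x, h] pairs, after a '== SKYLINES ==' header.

== SKYLINES ==
[[2,6],[7,0]]
[[2,6],[13,0]]
[[1,5],[2,6],[13,0]]
[[1,5],[2,6],[13,0]]
[[1,5],[2,6],[13,0],[43,2],[45,0]]
[[1,5],[2,6],[3,13],[4,6],[13,0],[43,2],[45,0]]
[[1,5],[2,6],[3,13],[4,6],[13,0],[43,18],[45,0]]
[[1,5],[2,6],[3,13],[4,6],[12,9],[22,0],[43,18],[45,0]]
[[1,5],[2,6],[3,13],[4,6],[12,9],[22,0],[43,18],[45,2],[47,0]]
[[1,5],[2,6],[3,13],[4,6],[12,9],[22,0],[43,18],[45,2],[47,0]]
[[1,5],[2,6],[3,13],[4,6],[12,9],[22,0],[43,18],[45,2],[46,18],[50,0]]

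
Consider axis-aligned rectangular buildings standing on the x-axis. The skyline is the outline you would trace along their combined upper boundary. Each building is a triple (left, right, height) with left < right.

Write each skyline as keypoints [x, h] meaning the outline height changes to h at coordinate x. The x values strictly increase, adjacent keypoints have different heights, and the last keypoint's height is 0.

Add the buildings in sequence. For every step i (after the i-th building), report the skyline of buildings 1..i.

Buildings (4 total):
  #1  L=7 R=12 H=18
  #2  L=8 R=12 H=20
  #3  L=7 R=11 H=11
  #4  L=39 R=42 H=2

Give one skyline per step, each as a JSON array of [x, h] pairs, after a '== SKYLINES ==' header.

== SKYLINES ==
[[7,18],[12,0]]
[[7,18],[8,20],[12,0]]
[[7,18],[8,20],[12,0]]
[[7,18],[8,20],[12,0],[39,2],[42,0]]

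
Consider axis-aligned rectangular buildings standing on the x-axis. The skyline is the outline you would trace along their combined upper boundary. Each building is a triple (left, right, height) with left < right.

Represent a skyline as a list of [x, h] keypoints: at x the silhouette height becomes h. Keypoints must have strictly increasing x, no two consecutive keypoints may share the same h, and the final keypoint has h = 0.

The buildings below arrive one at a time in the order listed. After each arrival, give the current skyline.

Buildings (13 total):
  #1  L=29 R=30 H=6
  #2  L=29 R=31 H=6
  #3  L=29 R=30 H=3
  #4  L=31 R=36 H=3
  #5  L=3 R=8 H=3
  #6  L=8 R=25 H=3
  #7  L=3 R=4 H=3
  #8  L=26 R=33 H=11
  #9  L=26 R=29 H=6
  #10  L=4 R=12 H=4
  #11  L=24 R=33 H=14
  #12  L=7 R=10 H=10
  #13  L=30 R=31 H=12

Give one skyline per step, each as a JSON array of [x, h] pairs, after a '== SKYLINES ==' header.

== SKYLINES ==
[[29,6],[30,0]]
[[29,6],[31,0]]
[[29,6],[31,0]]
[[29,6],[31,3],[36,0]]
[[3,3],[8,0],[29,6],[31,3],[36,0]]
[[3,3],[25,0],[29,6],[31,3],[36,0]]
[[3,3],[25,0],[29,6],[31,3],[36,0]]
[[3,3],[25,0],[26,11],[33,3],[36,0]]
[[3,3],[25,0],[26,11],[33,3],[36,0]]
[[3,3],[4,4],[12,3],[25,0],[26,11],[33,3],[36,0]]
[[3,3],[4,4],[12,3],[24,14],[33,3],[36,0]]
[[3,3],[4,4],[7,10],[10,4],[12,3],[24,14],[33,3],[36,0]]
[[3,3],[4,4],[7,10],[10,4],[12,3],[24,14],[33,3],[36,0]]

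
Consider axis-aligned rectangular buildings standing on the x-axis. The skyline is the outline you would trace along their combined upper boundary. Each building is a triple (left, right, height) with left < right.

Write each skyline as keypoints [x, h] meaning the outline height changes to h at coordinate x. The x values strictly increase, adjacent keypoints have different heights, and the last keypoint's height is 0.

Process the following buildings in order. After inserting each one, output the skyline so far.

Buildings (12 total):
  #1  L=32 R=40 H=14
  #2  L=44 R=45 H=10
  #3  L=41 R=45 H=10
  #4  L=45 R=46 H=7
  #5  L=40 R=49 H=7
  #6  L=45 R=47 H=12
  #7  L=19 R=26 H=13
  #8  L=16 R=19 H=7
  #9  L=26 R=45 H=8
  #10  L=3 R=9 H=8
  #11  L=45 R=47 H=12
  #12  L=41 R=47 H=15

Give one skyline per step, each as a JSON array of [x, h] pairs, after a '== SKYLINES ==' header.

== SKYLINES ==
[[32,14],[40,0]]
[[32,14],[40,0],[44,10],[45,0]]
[[32,14],[40,0],[41,10],[45,0]]
[[32,14],[40,0],[41,10],[45,7],[46,0]]
[[32,14],[40,7],[41,10],[45,7],[49,0]]
[[32,14],[40,7],[41,10],[45,12],[47,7],[49,0]]
[[19,13],[26,0],[32,14],[40,7],[41,10],[45,12],[47,7],[49,0]]
[[16,7],[19,13],[26,0],[32,14],[40,7],[41,10],[45,12],[47,7],[49,0]]
[[16,7],[19,13],[26,8],[32,14],[40,8],[41,10],[45,12],[47,7],[49,0]]
[[3,8],[9,0],[16,7],[19,13],[26,8],[32,14],[40,8],[41,10],[45,12],[47,7],[49,0]]
[[3,8],[9,0],[16,7],[19,13],[26,8],[32,14],[40,8],[41,10],[45,12],[47,7],[49,0]]
[[3,8],[9,0],[16,7],[19,13],[26,8],[32,14],[40,8],[41,15],[47,7],[49,0]]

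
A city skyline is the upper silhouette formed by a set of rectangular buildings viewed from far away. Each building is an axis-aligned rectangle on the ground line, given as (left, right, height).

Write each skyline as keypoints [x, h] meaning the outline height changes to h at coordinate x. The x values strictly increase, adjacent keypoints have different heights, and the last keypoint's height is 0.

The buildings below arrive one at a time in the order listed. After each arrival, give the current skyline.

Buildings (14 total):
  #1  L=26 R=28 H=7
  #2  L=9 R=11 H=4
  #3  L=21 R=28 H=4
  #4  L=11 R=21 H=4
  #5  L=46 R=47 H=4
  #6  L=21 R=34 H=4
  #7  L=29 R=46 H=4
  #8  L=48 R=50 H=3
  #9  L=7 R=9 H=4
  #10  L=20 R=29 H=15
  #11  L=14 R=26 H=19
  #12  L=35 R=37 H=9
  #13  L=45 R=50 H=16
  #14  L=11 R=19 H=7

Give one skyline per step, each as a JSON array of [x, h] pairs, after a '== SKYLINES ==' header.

== SKYLINES ==
[[26,7],[28,0]]
[[9,4],[11,0],[26,7],[28,0]]
[[9,4],[11,0],[21,4],[26,7],[28,0]]
[[9,4],[26,7],[28,0]]
[[9,4],[26,7],[28,0],[46,4],[47,0]]
[[9,4],[26,7],[28,4],[34,0],[46,4],[47,0]]
[[9,4],[26,7],[28,4],[47,0]]
[[9,4],[26,7],[28,4],[47,0],[48,3],[50,0]]
[[7,4],[26,7],[28,4],[47,0],[48,3],[50,0]]
[[7,4],[20,15],[29,4],[47,0],[48,3],[50,0]]
[[7,4],[14,19],[26,15],[29,4],[47,0],[48,3],[50,0]]
[[7,4],[14,19],[26,15],[29,4],[35,9],[37,4],[47,0],[48,3],[50,0]]
[[7,4],[14,19],[26,15],[29,4],[35,9],[37,4],[45,16],[50,0]]
[[7,4],[11,7],[14,19],[26,15],[29,4],[35,9],[37,4],[45,16],[50,0]]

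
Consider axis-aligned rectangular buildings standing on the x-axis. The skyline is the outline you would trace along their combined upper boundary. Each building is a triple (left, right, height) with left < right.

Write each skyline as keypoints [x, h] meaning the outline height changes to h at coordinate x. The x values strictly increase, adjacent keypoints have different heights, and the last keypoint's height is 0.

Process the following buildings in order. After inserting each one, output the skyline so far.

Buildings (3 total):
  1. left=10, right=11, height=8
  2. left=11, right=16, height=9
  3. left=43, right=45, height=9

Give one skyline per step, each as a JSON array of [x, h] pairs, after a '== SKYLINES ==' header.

== SKYLINES ==
[[10,8],[11,0]]
[[10,8],[11,9],[16,0]]
[[10,8],[11,9],[16,0],[43,9],[45,0]]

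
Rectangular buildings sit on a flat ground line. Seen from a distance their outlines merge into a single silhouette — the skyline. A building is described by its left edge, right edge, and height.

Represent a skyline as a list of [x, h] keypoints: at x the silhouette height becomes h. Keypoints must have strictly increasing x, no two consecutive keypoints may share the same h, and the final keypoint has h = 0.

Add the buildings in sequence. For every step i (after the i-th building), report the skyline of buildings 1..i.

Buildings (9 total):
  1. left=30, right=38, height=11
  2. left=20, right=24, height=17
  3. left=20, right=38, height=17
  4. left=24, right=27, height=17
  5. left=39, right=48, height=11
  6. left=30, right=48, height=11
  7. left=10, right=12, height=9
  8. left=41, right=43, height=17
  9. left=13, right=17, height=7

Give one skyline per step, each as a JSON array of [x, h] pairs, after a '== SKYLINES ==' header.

== SKYLINES ==
[[30,11],[38,0]]
[[20,17],[24,0],[30,11],[38,0]]
[[20,17],[38,0]]
[[20,17],[38,0]]
[[20,17],[38,0],[39,11],[48,0]]
[[20,17],[38,11],[48,0]]
[[10,9],[12,0],[20,17],[38,11],[48,0]]
[[10,9],[12,0],[20,17],[38,11],[41,17],[43,11],[48,0]]
[[10,9],[12,0],[13,7],[17,0],[20,17],[38,11],[41,17],[43,11],[48,0]]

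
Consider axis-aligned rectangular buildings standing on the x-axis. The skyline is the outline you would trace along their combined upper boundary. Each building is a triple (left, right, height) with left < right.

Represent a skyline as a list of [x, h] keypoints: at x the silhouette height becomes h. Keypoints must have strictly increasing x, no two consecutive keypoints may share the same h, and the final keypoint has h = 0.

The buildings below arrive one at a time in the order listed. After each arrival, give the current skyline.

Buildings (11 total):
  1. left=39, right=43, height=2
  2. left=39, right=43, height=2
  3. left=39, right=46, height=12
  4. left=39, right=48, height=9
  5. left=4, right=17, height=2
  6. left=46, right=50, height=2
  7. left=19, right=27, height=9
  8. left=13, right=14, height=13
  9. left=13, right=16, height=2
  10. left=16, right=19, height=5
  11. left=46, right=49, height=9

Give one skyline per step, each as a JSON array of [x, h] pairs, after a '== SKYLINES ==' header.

== SKYLINES ==
[[39,2],[43,0]]
[[39,2],[43,0]]
[[39,12],[46,0]]
[[39,12],[46,9],[48,0]]
[[4,2],[17,0],[39,12],[46,9],[48,0]]
[[4,2],[17,0],[39,12],[46,9],[48,2],[50,0]]
[[4,2],[17,0],[19,9],[27,0],[39,12],[46,9],[48,2],[50,0]]
[[4,2],[13,13],[14,2],[17,0],[19,9],[27,0],[39,12],[46,9],[48,2],[50,0]]
[[4,2],[13,13],[14,2],[17,0],[19,9],[27,0],[39,12],[46,9],[48,2],[50,0]]
[[4,2],[13,13],[14,2],[16,5],[19,9],[27,0],[39,12],[46,9],[48,2],[50,0]]
[[4,2],[13,13],[14,2],[16,5],[19,9],[27,0],[39,12],[46,9],[49,2],[50,0]]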